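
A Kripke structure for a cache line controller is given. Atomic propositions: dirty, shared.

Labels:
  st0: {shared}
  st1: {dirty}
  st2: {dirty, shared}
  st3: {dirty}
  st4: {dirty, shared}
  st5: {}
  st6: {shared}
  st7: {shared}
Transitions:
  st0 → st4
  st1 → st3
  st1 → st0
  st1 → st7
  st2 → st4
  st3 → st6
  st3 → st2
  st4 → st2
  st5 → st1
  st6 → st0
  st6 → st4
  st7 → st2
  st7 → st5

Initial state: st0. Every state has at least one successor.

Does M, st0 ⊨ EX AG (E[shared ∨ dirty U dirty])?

States satisfying AG (E[shared ∨ dirty U dirty]): {st0, st2, st3, st4, st6}.
States satisfying EX AG (E[shared ∨ dirty U dirty]): {st0, st1, st2, st3, st4, st6, st7}.
st0 ∈ Sat(EX AG (E[shared ∨ dirty U dirty])).

Holds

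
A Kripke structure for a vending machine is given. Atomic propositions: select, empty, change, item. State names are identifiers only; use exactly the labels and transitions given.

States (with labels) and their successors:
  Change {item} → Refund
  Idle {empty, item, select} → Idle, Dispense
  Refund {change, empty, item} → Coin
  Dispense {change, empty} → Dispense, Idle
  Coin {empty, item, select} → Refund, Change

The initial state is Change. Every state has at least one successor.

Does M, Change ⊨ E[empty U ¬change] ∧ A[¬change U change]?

States satisfying empty: {Idle, Refund, Dispense, Coin}.
States satisfying ¬change: {Change, Idle, Coin}.
States satisfying E[empty U ¬change]: {Change, Idle, Refund, Dispense, Coin}.
States satisfying change: {Refund, Dispense}.
States satisfying A[¬change U change]: {Change, Refund, Dispense, Coin}.
States satisfying E[empty U ¬change] ∧ A[¬change U change]: {Change, Refund, Dispense, Coin}.
Change ∈ Sat(E[empty U ¬change] ∧ A[¬change U change]).

Satisfied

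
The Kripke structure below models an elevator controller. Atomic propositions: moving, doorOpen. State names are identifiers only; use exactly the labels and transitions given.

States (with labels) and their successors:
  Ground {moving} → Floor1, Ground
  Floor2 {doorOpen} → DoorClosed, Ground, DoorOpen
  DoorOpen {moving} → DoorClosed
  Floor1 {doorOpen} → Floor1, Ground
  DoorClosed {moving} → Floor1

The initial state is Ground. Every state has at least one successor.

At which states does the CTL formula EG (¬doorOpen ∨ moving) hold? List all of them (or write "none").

States satisfying ¬doorOpen ∨ moving: {Ground, DoorOpen, DoorClosed}.
States satisfying EG (¬doorOpen ∨ moving): {Ground}.

{Ground}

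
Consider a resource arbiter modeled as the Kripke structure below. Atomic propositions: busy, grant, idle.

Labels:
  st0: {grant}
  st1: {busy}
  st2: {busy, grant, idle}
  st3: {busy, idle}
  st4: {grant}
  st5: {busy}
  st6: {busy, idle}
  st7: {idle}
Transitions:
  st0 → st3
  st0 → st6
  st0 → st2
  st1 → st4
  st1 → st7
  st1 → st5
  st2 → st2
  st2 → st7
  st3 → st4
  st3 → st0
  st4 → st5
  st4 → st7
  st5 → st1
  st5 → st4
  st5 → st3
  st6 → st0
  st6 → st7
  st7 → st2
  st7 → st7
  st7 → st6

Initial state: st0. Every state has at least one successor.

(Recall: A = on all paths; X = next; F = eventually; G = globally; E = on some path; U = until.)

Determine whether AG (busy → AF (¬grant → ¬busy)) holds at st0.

No

States satisfying busy → AF (¬grant → ¬busy): {st0, st2, st3, st4, st6, st7}.
States satisfying AG (busy → AF (¬grant → ¬busy)): ∅.
st1 is reachable from st0 and violates busy → AF (¬grant → ¬busy), so AG fails at st0.
st0 ∉ Sat(AG (busy → AF (¬grant → ¬busy))).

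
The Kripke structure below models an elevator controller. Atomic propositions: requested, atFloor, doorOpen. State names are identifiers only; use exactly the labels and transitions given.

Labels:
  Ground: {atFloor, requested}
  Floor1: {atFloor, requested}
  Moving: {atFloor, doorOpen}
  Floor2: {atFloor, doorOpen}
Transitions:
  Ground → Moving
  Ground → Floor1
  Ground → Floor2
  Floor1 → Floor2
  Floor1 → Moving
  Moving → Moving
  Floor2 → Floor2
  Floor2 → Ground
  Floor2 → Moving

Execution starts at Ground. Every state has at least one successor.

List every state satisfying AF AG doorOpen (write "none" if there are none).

States satisfying AG doorOpen: {Moving}.
States satisfying AF AG doorOpen: {Moving}.

{Moving}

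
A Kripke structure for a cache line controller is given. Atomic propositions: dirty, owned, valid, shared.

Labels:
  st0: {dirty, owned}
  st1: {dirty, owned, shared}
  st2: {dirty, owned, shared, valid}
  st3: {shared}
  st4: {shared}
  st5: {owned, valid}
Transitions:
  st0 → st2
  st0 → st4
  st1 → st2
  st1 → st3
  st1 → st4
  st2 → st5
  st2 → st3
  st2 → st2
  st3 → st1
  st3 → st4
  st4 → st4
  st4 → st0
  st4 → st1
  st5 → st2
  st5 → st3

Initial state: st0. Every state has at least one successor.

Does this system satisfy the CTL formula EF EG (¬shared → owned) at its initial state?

Satisfied

States satisfying EG (¬shared → owned): {st0, st1, st2, st3, st4, st5}.
States satisfying EF EG (¬shared → owned): {st0, st1, st2, st3, st4, st5}.
Some path from st0 reaches a state where EG (¬shared → owned) holds.
st0 ∈ Sat(EF EG (¬shared → owned)).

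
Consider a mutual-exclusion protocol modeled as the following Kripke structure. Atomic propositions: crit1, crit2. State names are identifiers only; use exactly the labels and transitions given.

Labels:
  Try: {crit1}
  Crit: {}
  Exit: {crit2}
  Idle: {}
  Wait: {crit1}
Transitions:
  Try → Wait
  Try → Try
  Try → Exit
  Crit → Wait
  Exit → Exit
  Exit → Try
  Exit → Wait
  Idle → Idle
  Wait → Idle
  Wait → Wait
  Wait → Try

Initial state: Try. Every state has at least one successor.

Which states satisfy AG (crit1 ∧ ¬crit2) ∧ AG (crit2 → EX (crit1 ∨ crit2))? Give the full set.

none

States satisfying crit1 ∧ ¬crit2: {Try, Wait}.
States satisfying AG (crit1 ∧ ¬crit2): ∅.
States satisfying crit2 → EX (crit1 ∨ crit2): {Try, Crit, Exit, Idle, Wait}.
States satisfying AG (crit2 → EX (crit1 ∨ crit2)): {Try, Crit, Exit, Idle, Wait}.
States satisfying AG (crit1 ∧ ¬crit2) ∧ AG (crit2 → EX (crit1 ∨ crit2)): ∅.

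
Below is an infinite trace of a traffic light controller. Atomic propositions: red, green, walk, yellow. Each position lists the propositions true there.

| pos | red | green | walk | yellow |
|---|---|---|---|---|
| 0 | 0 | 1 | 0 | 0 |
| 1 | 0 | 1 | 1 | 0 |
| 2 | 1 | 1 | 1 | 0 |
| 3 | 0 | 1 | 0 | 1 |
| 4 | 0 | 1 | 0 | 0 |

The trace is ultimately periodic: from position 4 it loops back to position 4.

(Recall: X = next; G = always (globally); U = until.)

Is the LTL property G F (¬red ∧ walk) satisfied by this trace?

F (¬red ∧ walk) must hold at every position from 0 onward. It fails at position 2, so G F (¬red ∧ walk) is false.

Violated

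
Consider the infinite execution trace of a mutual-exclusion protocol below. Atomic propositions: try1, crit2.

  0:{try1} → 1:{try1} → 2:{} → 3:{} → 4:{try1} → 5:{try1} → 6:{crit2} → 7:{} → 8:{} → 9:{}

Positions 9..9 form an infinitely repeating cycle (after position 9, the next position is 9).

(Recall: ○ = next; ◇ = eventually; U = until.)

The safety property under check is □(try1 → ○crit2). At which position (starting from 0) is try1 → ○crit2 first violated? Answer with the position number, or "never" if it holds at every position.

0

At position 0 the labels are {try1} and the next position 1 has {try1}, so try1 → ○crit2 is false there. This is the first violation.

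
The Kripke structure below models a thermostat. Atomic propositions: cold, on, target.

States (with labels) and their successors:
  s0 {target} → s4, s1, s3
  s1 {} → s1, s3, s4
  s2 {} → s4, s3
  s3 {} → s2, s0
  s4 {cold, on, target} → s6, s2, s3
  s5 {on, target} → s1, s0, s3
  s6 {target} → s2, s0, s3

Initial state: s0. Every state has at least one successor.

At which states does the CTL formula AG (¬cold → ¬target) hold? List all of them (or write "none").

none

States satisfying ¬cold → ¬target: {s1, s2, s3, s4}.
States satisfying AG (¬cold → ¬target): ∅.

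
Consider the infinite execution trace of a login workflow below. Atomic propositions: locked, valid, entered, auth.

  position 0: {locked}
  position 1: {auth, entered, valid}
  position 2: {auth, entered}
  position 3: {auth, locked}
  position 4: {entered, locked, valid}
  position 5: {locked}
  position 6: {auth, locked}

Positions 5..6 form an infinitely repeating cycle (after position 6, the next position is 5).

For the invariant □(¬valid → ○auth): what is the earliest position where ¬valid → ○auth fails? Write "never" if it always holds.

Check ¬valid → ○auth at each position in order: 0 ✓, 1 ✓, 2 ✓.
At position 3 the labels are {auth, locked} and the next position 4 has {entered, locked, valid}, so ¬valid → ○auth is false there. This is the first violation.

3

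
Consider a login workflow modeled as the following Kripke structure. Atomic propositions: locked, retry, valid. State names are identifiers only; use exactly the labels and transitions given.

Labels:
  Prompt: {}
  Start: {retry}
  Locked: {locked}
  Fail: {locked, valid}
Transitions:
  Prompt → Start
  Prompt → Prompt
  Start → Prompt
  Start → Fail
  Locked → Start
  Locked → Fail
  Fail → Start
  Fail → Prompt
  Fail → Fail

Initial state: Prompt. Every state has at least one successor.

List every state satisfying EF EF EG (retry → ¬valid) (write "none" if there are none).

States satisfying EF EG (retry → ¬valid): {Prompt, Start, Locked, Fail}.
States satisfying EF EF EG (retry → ¬valid): {Prompt, Start, Locked, Fail}.

{Prompt, Start, Locked, Fail}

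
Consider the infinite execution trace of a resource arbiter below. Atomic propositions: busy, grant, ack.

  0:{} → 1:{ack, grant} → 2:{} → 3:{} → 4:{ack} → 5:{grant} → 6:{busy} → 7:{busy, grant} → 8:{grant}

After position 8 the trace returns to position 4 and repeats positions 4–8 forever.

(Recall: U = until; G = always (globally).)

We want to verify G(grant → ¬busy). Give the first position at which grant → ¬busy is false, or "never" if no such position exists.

Check grant → ¬busy at each position in order: 0 ✓, 1 ✓, 2 ✓, 3 ✓, 4 ✓, 5 ✓, 6 ✓.
At position 7 the labels are {busy, grant}, so grant → ¬busy is false there. This is the first violation.

7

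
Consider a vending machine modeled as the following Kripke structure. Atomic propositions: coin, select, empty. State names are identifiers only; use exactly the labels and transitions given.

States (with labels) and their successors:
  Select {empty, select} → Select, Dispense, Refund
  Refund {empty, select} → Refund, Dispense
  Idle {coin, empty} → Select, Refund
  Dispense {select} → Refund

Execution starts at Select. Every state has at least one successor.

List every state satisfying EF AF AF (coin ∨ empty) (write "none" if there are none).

States satisfying AF AF (coin ∨ empty): {Select, Refund, Idle, Dispense}.
States satisfying EF AF AF (coin ∨ empty): {Select, Refund, Idle, Dispense}.

{Select, Refund, Idle, Dispense}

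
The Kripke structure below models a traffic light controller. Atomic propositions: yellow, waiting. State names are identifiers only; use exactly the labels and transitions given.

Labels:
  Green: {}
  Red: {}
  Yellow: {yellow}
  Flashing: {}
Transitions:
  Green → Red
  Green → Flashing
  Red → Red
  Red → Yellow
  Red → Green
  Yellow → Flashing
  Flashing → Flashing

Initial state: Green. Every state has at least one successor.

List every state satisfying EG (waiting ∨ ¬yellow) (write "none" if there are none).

{Green, Red, Flashing}

States satisfying waiting ∨ ¬yellow: {Green, Red, Flashing}.
States satisfying EG (waiting ∨ ¬yellow): {Green, Red, Flashing}.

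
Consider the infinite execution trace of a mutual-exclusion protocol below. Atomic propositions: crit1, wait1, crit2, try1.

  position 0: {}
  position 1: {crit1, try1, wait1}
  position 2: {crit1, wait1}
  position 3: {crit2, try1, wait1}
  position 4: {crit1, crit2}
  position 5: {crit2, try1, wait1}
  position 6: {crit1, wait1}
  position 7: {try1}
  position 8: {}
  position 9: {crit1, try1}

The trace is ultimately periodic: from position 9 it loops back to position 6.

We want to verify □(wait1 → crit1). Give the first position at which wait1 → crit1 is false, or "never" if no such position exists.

Check wait1 → crit1 at each position in order: 0 ✓, 1 ✓, 2 ✓.
At position 3 the labels are {crit2, try1, wait1}, so wait1 → crit1 is false there. This is the first violation.

3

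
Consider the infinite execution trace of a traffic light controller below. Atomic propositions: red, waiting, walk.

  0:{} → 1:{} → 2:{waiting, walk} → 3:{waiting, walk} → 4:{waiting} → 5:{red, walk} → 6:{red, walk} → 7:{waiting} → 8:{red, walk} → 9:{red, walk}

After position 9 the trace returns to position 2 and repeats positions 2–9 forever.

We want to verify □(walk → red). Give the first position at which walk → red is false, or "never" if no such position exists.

Check walk → red at each position in order: 0 ✓, 1 ✓.
At position 2 the labels are {waiting, walk}, so walk → red is false there. This is the first violation.

2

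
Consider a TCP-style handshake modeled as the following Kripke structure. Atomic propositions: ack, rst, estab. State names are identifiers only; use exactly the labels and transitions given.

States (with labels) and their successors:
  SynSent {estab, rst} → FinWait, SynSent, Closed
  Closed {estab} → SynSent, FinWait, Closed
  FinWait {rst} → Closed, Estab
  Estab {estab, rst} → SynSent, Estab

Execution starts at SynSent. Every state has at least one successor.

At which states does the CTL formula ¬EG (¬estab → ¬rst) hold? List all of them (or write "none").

States satisfying ¬estab → ¬rst: {SynSent, Closed, Estab}.
States satisfying EG (¬estab → ¬rst): {SynSent, Closed, Estab}.
States satisfying ¬EG (¬estab → ¬rst): {FinWait}.

{FinWait}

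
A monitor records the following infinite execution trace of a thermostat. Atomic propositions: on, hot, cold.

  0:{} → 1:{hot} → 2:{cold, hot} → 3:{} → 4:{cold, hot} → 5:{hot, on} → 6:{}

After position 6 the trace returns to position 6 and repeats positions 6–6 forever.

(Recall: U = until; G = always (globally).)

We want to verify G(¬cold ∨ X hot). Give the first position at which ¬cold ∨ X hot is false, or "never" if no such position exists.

Check ¬cold ∨ X hot at each position in order: 0 ✓, 1 ✓.
At position 2 the labels are {cold, hot} and the next position 3 has {}, so ¬cold ∨ X hot is false there. This is the first violation.

2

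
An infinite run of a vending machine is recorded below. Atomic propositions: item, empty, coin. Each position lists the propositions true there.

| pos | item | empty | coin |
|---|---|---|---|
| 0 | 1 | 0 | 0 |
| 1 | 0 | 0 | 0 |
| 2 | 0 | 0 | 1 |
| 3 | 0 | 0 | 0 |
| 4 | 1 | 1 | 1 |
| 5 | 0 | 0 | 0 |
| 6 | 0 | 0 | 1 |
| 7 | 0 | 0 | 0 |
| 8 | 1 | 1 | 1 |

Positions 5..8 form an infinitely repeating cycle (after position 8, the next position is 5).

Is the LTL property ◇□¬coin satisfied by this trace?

Violated

□¬coin is false at every position 0..8, so it never becomes true and ◇□¬coin fails.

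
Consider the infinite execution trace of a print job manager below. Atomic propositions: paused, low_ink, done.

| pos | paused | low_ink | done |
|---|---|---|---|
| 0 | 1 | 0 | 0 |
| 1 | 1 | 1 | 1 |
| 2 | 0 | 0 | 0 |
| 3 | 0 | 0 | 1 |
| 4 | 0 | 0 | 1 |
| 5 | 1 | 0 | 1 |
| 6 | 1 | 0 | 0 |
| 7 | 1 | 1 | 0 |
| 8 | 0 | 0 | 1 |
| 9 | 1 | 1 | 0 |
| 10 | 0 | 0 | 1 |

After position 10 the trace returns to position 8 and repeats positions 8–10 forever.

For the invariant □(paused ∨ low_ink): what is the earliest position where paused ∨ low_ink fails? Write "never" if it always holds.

Check paused ∨ low_ink at each position in order: 0 ✓, 1 ✓.
At position 2 the labels are {}, so paused ∨ low_ink is false there. This is the first violation.

2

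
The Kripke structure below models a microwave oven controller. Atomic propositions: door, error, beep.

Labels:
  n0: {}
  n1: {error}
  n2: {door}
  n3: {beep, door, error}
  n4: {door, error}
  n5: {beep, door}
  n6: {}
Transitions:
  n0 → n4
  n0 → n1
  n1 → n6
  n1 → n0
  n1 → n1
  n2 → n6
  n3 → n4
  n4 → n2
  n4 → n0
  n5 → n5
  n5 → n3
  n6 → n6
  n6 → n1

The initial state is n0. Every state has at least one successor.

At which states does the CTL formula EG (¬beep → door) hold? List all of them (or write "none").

States satisfying ¬beep → door: {n2, n3, n4, n5}.
States satisfying EG (¬beep → door): {n5}.

{n5}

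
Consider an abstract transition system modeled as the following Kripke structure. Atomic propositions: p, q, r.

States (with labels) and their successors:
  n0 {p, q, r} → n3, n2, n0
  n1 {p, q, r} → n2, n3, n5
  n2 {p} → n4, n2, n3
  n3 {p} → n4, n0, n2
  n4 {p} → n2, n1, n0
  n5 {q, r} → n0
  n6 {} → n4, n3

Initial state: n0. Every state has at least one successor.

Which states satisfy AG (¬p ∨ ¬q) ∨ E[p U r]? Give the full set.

States satisfying ¬p ∨ ¬q: {n2, n3, n4, n5, n6}.
States satisfying AG (¬p ∨ ¬q): ∅.
States satisfying p: {n0, n1, n2, n3, n4}.
States satisfying r: {n0, n1, n5}.
States satisfying E[p U r]: {n0, n1, n2, n3, n4, n5}.
States satisfying AG (¬p ∨ ¬q) ∨ E[p U r]: {n0, n1, n2, n3, n4, n5}.

{n0, n1, n2, n3, n4, n5}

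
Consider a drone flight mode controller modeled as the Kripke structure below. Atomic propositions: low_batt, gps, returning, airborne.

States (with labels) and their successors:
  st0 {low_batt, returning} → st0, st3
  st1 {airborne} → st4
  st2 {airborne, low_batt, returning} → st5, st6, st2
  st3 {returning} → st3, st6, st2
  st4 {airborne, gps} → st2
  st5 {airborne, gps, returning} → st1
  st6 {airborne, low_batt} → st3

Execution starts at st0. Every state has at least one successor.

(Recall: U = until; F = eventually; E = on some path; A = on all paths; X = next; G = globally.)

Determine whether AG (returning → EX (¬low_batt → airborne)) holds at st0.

Satisfied

States satisfying returning → EX (¬low_batt → airborne): {st0, st1, st2, st3, st4, st5, st6}.
States satisfying AG (returning → EX (¬low_batt → airborne)): {st0, st1, st2, st3, st4, st5, st6}.
Every state reachable from st0 satisfies returning → EX (¬low_batt → airborne).
st0 ∈ Sat(AG (returning → EX (¬low_batt → airborne))).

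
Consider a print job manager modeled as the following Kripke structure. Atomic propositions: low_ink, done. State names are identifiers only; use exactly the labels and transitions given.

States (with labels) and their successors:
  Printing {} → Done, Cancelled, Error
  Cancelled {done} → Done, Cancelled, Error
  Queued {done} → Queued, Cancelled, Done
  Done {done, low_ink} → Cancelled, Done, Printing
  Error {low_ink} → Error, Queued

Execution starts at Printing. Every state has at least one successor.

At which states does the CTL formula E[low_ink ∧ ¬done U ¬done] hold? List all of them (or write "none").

{Printing, Error}

States satisfying low_ink ∧ ¬done: {Error}.
States satisfying ¬done: {Printing, Error}.
States satisfying E[low_ink ∧ ¬done U ¬done]: {Printing, Error}.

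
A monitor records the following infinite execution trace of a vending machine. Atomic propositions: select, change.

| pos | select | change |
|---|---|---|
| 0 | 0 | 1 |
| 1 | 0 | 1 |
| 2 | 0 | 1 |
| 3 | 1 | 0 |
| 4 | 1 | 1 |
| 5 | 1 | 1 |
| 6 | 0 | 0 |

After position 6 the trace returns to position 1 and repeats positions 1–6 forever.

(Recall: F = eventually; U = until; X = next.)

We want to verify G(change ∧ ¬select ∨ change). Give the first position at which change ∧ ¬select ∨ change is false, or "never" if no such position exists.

3

Check change ∧ ¬select ∨ change at each position in order: 0 ✓, 1 ✓, 2 ✓.
At position 3 the labels are {select}, so change ∧ ¬select ∨ change is false there. This is the first violation.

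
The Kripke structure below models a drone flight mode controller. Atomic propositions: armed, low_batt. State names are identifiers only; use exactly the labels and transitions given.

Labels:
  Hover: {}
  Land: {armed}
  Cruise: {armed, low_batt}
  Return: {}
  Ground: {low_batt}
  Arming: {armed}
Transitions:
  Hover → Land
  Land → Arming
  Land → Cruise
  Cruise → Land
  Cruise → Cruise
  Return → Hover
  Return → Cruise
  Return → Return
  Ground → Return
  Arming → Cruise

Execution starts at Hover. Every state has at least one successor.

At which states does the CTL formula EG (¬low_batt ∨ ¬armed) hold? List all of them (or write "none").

States satisfying ¬low_batt ∨ ¬armed: {Hover, Land, Return, Ground, Arming}.
States satisfying EG (¬low_batt ∨ ¬armed): {Return, Ground}.

{Return, Ground}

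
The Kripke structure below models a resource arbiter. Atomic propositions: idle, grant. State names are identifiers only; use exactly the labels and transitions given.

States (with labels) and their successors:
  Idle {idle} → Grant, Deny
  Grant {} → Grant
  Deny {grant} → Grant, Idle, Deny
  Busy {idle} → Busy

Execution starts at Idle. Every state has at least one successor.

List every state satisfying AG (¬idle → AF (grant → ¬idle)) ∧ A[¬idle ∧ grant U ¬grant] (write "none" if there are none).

{Idle, Grant, Busy}

States satisfying ¬idle → AF (grant → ¬idle): {Idle, Grant, Deny, Busy}.
States satisfying AG (¬idle → AF (grant → ¬idle)): {Idle, Grant, Deny, Busy}.
States satisfying ¬idle ∧ grant: {Deny}.
States satisfying ¬grant: {Idle, Grant, Busy}.
States satisfying A[¬idle ∧ grant U ¬grant]: {Idle, Grant, Busy}.
States satisfying AG (¬idle → AF (grant → ¬idle)) ∧ A[¬idle ∧ grant U ¬grant]: {Idle, Grant, Busy}.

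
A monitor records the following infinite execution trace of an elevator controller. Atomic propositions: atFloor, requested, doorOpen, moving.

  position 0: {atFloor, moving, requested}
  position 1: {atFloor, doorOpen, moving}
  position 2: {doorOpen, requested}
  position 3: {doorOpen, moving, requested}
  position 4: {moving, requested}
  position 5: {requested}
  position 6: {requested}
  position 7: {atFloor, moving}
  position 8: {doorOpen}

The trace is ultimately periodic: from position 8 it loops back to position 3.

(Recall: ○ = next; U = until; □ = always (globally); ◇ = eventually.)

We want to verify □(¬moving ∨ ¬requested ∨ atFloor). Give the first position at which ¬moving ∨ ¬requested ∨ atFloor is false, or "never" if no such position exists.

3

Check ¬moving ∨ ¬requested ∨ atFloor at each position in order: 0 ✓, 1 ✓, 2 ✓.
At position 3 the labels are {doorOpen, moving, requested}, so ¬moving ∨ ¬requested ∨ atFloor is false there. This is the first violation.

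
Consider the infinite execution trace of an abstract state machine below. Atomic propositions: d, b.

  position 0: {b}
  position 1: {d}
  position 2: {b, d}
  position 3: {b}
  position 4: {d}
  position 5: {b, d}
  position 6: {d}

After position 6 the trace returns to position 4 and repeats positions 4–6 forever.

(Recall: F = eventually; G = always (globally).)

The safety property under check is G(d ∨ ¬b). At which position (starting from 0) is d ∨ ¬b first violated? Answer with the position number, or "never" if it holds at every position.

At position 0 the labels are {b}, so d ∨ ¬b is false there. This is the first violation.

0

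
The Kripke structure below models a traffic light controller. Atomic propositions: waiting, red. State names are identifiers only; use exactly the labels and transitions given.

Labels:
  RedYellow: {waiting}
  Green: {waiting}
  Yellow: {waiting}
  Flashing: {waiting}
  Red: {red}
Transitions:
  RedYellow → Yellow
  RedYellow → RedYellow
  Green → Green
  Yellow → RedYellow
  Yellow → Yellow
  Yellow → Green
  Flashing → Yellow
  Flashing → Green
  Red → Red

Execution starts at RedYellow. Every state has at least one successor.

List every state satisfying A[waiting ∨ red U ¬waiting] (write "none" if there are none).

{Red}

States satisfying waiting ∨ red: {RedYellow, Green, Yellow, Flashing, Red}.
States satisfying ¬waiting: {Red}.
States satisfying A[waiting ∨ red U ¬waiting]: {Red}.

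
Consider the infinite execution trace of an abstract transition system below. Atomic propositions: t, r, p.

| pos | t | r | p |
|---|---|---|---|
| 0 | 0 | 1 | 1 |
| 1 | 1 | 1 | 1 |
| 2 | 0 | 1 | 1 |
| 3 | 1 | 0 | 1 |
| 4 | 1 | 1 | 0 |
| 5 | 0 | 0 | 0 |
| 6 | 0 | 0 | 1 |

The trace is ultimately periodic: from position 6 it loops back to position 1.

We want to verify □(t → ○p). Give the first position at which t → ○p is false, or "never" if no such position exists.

Check t → ○p at each position in order: 0 ✓, 1 ✓, 2 ✓.
At position 3 the labels are {p, t} and the next position 4 has {r, t}, so t → ○p is false there. This is the first violation.

3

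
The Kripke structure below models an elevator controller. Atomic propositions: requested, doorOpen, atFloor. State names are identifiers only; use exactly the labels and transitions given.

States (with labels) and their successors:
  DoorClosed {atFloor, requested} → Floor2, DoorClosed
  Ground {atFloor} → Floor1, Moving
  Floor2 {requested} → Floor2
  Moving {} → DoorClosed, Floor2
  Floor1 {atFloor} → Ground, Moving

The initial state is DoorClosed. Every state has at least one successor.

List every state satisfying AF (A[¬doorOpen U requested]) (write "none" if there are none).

{DoorClosed, Floor2, Moving}

States satisfying A[¬doorOpen U requested]: {DoorClosed, Floor2, Moving}.
States satisfying AF (A[¬doorOpen U requested]): {DoorClosed, Floor2, Moving}.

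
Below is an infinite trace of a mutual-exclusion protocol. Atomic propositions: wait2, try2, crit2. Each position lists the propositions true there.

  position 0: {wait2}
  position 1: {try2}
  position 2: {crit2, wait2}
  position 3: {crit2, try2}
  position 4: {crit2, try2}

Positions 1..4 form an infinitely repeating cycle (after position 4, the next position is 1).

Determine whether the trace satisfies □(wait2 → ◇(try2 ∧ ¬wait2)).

Holds

wait2 → ◇(try2 ∧ ¬wait2) holds at every position 0..4, and those are all positions ever visited, so □(wait2 → ◇(try2 ∧ ¬wait2)) holds.
Positions where wait2 holds: 0, 2.
Check ◇(try2 ∧ ¬wait2) at each: 0→ok, 2→ok.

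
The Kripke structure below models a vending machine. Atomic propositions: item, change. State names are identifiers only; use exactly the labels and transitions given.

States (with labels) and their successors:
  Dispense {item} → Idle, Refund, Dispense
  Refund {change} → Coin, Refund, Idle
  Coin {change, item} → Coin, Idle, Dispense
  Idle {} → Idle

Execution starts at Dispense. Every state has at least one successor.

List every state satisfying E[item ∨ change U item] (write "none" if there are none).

{Dispense, Refund, Coin}

States satisfying item ∨ change: {Dispense, Refund, Coin}.
States satisfying item: {Dispense, Coin}.
States satisfying E[item ∨ change U item]: {Dispense, Refund, Coin}.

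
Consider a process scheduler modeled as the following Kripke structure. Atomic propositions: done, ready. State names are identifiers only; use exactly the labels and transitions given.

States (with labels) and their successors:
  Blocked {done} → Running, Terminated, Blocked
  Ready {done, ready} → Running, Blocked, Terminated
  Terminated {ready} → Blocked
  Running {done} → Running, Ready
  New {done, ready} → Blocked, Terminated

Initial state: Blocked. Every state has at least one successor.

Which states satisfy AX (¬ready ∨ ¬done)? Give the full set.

{Blocked, Ready, Terminated, New}

States satisfying ¬ready ∨ ¬done: {Blocked, Terminated, Running}.
States satisfying AX (¬ready ∨ ¬done): {Blocked, Ready, Terminated, New}.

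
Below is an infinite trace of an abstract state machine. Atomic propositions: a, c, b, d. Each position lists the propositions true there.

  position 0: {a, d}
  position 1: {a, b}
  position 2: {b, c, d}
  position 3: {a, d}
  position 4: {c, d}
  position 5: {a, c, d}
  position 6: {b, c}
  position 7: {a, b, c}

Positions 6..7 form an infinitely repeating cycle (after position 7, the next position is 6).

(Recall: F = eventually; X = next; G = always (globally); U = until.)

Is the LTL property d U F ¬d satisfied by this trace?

Walking from position 0: F ¬d first holds at position 0, and d holds at every earlier position along the way, so d U F ¬d holds.

Holds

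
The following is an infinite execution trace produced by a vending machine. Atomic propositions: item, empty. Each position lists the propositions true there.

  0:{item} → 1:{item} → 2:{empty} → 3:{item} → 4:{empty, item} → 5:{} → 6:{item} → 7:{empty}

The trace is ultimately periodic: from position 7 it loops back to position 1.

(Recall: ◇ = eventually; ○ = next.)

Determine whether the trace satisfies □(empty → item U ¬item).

empty → item U ¬item holds at every position 0..7, and those are all positions ever visited, so □(empty → item U ¬item) holds.
Positions where empty holds: 2, 4, 7.
Check item U ¬item at each: 2→ok, 4→ok, 7→ok.

Holds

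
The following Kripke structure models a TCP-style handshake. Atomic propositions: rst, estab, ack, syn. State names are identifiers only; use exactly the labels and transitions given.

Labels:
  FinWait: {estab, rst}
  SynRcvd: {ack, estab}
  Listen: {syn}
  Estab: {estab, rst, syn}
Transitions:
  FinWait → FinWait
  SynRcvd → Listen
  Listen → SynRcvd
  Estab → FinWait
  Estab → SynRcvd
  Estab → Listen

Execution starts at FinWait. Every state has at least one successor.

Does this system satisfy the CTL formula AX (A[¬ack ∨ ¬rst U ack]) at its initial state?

Violated

States satisfying A[¬ack ∨ ¬rst U ack]: {SynRcvd, Listen}.
States satisfying AX (A[¬ack ∨ ¬rst U ack]): {SynRcvd, Listen}.
FinWait ∉ Sat(AX (A[¬ack ∨ ¬rst U ack])).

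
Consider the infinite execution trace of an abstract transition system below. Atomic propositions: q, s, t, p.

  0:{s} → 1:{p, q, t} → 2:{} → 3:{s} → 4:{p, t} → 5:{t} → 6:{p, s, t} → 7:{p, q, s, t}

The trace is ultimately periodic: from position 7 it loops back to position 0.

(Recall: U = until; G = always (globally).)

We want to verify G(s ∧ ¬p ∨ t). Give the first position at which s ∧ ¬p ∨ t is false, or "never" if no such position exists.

Check s ∧ ¬p ∨ t at each position in order: 0 ✓, 1 ✓.
At position 2 the labels are {}, so s ∧ ¬p ∨ t is false there. This is the first violation.

2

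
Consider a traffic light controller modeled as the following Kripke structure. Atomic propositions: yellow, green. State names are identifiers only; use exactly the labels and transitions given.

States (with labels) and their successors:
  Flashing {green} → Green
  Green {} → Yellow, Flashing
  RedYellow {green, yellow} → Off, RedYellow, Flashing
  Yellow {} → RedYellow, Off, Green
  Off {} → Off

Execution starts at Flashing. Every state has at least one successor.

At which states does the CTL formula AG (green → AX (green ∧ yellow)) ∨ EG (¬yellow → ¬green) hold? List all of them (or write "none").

States satisfying green → AX (green ∧ yellow): {Green, Yellow, Off}.
States satisfying AG (green → AX (green ∧ yellow)): {Off}.
States satisfying ¬yellow → ¬green: {Green, RedYellow, Yellow, Off}.
States satisfying EG (¬yellow → ¬green): {Green, RedYellow, Yellow, Off}.
States satisfying AG (green → AX (green ∧ yellow)) ∨ EG (¬yellow → ¬green): {Green, RedYellow, Yellow, Off}.

{Green, RedYellow, Yellow, Off}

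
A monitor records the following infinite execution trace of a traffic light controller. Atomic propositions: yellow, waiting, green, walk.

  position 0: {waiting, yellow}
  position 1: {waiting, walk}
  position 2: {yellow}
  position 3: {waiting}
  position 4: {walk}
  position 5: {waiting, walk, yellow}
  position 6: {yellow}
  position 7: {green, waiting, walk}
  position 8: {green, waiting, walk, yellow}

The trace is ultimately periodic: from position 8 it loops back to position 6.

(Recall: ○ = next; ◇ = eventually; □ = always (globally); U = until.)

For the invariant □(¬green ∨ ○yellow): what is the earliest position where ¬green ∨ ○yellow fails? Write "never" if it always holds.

¬green ∨ ○yellow holds at every position 0..8, and those are all the positions the trace ever visits, so the invariant □(¬green ∨ ○yellow) is never violated.

never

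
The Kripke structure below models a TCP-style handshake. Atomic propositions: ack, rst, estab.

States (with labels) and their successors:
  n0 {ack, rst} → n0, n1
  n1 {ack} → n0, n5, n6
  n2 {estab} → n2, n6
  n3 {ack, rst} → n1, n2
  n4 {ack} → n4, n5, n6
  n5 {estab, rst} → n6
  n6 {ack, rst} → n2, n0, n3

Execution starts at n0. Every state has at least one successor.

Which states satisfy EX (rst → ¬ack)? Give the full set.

States satisfying rst → ¬ack: {n1, n2, n4, n5}.
States satisfying EX (rst → ¬ack): {n0, n1, n2, n3, n4, n6}.

{n0, n1, n2, n3, n4, n6}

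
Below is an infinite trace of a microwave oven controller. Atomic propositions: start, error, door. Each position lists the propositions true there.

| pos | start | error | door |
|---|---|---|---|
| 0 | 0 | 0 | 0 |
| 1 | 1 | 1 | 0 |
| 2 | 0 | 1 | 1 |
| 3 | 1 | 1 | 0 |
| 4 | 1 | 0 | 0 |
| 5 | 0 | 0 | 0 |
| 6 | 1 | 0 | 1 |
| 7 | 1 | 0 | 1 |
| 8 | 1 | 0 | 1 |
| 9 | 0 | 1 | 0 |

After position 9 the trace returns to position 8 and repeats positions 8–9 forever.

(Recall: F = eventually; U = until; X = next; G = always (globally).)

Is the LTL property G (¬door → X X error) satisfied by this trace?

¬door → X X error must hold at every position from 0 onward. It fails at position 3, so G (¬door → X X error) is false.
Positions where ¬door holds: 0, 1, 3, 4, 5, 9.
Check X X error at each: 0→ok, 1→ok, 3→fails, 4→fails, 5→fails, 9→ok.

No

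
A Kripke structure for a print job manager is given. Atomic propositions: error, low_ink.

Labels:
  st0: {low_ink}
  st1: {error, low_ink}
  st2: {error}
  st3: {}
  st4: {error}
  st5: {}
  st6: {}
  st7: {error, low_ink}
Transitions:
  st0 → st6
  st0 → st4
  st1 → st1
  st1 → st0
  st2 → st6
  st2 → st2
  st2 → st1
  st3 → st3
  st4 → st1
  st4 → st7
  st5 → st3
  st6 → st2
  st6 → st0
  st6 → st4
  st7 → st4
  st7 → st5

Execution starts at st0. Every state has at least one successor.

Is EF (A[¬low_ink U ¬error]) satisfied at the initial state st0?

States satisfying A[¬low_ink U ¬error]: {st0, st3, st5, st6}.
States satisfying EF (A[¬low_ink U ¬error]): {st0, st1, st2, st3, st4, st5, st6, st7}.
Some path from st0 reaches a state where A[¬low_ink U ¬error] holds.
st0 ∈ Sat(EF (A[¬low_ink U ¬error])).

Holds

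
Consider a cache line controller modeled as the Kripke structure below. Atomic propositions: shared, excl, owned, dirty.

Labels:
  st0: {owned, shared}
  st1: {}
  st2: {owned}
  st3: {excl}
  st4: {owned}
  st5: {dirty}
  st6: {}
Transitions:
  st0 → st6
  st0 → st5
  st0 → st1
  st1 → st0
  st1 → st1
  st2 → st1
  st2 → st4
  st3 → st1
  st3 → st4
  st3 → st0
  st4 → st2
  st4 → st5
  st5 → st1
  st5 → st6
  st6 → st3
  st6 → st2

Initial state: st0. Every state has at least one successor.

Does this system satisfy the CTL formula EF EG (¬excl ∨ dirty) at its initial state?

Holds

States satisfying EG (¬excl ∨ dirty): {st0, st1, st2, st4, st5, st6}.
States satisfying EF EG (¬excl ∨ dirty): {st0, st1, st2, st3, st4, st5, st6}.
Some path from st0 reaches a state where EG (¬excl ∨ dirty) holds.
st0 ∈ Sat(EF EG (¬excl ∨ dirty)).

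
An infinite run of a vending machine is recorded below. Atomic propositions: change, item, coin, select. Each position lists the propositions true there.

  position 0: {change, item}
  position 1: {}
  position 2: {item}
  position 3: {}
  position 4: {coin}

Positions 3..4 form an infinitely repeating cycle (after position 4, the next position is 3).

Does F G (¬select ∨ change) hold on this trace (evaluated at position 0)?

G (¬select ∨ change) holds at position 0, which is reachable from 0, so F G (¬select ∨ change) holds.

Holds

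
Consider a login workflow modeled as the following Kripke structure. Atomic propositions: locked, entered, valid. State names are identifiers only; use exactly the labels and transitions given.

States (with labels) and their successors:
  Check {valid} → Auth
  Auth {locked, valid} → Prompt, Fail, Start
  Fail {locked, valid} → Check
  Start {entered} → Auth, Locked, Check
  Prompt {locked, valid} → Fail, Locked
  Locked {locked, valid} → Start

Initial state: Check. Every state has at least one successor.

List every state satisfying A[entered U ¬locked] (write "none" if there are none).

{Check, Start}

States satisfying entered: {Start}.
States satisfying ¬locked: {Check, Start}.
States satisfying A[entered U ¬locked]: {Check, Start}.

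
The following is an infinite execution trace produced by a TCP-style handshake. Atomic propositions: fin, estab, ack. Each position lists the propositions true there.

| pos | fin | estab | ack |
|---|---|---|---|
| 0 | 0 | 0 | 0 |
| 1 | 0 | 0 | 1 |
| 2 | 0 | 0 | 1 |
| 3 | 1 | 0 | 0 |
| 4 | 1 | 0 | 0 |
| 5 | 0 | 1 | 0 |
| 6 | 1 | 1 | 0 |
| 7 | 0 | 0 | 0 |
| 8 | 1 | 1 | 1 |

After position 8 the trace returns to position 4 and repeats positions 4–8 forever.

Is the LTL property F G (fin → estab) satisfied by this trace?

No

G (fin → estab) is false at every position 0..8, so it never becomes true and F G (fin → estab) fails.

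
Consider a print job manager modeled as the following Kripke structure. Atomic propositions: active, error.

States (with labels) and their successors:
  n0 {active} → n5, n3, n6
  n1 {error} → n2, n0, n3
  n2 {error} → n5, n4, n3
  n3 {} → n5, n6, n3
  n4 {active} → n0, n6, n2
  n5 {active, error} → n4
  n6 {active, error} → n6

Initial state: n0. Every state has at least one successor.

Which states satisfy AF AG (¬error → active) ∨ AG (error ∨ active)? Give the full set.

{n6}

States satisfying AG (¬error → active): {n6}.
States satisfying AF AG (¬error → active): {n6}.
States satisfying error ∨ active: {n0, n1, n2, n4, n5, n6}.
States satisfying AG (error ∨ active): {n6}.
States satisfying AF AG (¬error → active) ∨ AG (error ∨ active): {n6}.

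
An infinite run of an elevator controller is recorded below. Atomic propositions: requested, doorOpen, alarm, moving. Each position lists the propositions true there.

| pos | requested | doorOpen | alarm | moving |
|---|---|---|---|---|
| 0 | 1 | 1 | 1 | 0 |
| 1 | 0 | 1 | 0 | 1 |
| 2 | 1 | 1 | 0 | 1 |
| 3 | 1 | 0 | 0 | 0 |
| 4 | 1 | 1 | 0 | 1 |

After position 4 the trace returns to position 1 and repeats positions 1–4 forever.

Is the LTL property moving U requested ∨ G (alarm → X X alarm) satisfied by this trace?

Walking from position 0: requested first holds at position 0, and moving holds at every earlier position along the way, so moving U requested holds.
alarm → X X alarm must hold at every position from 0 onward. It fails at position 0, so G (alarm → X X alarm) is false.
Positions where alarm holds: 0.
Check X X alarm at each: 0→fails.
At position 0: moving U requested is true; G (alarm → X X alarm) is false; so moving U requested ∨ G (alarm → X X alarm) is true.

Yes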